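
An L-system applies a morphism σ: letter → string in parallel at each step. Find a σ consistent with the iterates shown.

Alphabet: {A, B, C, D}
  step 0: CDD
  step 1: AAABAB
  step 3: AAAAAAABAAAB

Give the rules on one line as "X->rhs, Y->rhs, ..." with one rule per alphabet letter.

  step 0 ⇒ step 1: CDD ⇒ AA·AB·AB
    C ↦ AA
    D ↦ AB
    A ↦ C  (constrained at step 1)
    B ↦ D  (constrained at step 1)

A->C, B->D, C->AA, D->AB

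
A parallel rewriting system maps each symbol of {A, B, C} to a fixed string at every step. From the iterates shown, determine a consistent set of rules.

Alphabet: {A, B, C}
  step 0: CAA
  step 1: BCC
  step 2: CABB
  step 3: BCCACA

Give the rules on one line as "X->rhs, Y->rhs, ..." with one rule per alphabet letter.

A->C, B->CA, C->B

  step 2 ⇒ step 3: CABB ⇒ B·C·CA·CA
    A ↦ C
    B ↦ CA
    C ↦ B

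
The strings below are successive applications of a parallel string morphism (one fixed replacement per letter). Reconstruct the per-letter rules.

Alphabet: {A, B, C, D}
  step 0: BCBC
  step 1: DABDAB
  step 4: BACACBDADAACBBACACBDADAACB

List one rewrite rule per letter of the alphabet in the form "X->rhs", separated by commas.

A->AC, B->DA, C->B, D->B

  step 0 ⇒ step 1: BCBC ⇒ DA·B·DA·B
    B ↦ DA
    C ↦ B
    A ↦ AC  (constrained at step 1)
    D ↦ B  (constrained at step 1)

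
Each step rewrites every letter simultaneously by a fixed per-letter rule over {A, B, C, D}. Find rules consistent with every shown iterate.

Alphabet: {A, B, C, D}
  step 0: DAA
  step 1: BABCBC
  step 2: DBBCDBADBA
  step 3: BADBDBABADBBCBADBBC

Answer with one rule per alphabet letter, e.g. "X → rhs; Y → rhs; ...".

A->BC, B->DB, C->A, D->BA

  step 2 ⇒ step 3: DBBCDBADBA ⇒ BA·DB·DB·A·BA·DB·BC·BA·DB·BC
    A ↦ BC
    B ↦ DB
    C ↦ A
    D ↦ BA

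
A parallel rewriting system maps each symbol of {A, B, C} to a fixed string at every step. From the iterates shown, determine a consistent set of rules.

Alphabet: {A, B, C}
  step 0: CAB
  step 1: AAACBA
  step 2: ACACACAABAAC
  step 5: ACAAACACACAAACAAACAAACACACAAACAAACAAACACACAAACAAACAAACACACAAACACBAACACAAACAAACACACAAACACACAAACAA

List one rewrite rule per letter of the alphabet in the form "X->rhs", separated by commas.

  step 1 ⇒ step 2: AAACBA ⇒ AC·AC·AC·AA·BA·AC
    A ↦ AC
    B ↦ BA
    C ↦ AA

A->AC, B->BA, C->AA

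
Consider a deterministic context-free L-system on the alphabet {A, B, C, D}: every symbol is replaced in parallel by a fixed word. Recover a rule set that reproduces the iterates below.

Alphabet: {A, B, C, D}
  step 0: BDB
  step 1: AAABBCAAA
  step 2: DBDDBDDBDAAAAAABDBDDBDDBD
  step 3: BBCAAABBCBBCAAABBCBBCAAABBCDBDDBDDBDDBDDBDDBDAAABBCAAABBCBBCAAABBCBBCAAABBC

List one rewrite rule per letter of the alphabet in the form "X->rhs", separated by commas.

  step 2 ⇒ step 3: DBDDBDDBDAAAAAABDBDDBDDBD ⇒ BBC·AAA·BBC·BBC·AAA·BBC·BBC·AAA·BBC·DBD·DBD·DBD·DBD·DBD·DBD·AAA·BBC·AAA·BBC·BBC·AAA·BBC·BBC·AAA·BBC
    A ↦ DBD
    B ↦ AAA
    D ↦ BBC
  step 1 ⇒ step 2: AAABBCAAA ⇒ DBD·DBD·DBD·AAA·AAA·B·DBD·DBD·DBD
    C ↦ B

A->DBD, B->AAA, C->B, D->BBC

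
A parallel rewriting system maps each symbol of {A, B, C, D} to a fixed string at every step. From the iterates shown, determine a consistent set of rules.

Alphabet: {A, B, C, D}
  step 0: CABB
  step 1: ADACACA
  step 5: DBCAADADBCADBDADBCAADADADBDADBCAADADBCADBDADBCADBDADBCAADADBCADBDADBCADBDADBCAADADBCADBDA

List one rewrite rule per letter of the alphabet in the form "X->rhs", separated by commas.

  step 0 ⇒ step 1: CABB ⇒ A·DA·CA·CA
    A ↦ DA
    B ↦ CA
    C ↦ A
    D ↦ DB  (constrained at step 1)

A->DA, B->CA, C->A, D->DB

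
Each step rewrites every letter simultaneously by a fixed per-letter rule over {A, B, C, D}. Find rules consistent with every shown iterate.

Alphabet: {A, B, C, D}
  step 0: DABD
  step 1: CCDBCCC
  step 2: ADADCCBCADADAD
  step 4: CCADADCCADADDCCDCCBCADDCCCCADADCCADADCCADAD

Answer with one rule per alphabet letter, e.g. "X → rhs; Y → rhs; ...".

A->D, B->BC, C->AD, D->CC

  step 1 ⇒ step 2: CCDBCCC ⇒ AD·AD·CC·BC·AD·AD·AD
    B ↦ BC
    C ↦ AD
    D ↦ CC
  step 0 ⇒ step 1: DABD ⇒ CC·D·BC·CC
    A ↦ D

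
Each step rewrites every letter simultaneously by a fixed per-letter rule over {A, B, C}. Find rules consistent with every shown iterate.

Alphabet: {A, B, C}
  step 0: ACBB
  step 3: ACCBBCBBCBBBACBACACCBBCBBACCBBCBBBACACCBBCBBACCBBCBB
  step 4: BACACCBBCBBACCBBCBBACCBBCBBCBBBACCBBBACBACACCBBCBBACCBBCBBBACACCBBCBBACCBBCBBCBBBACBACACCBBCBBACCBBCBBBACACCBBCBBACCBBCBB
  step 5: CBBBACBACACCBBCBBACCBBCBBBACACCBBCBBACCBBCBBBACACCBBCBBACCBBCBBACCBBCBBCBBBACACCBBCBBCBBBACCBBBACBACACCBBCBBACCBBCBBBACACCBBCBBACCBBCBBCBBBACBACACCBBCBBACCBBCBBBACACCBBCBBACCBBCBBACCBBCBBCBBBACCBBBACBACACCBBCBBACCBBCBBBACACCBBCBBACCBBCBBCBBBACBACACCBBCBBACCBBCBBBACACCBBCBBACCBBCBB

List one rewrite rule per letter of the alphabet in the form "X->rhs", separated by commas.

A->B, B->CBB, C->AC

  step 4 ⇒ step 5: BACACCBBCBBACCBBCBBACCBBCBBCBBBACCBBBACBACACCBBCBBACCBBCBBBACACCBBCBBACCBBCBBCBBBACBACACCBBCBBACCBBCBBBACACCBBCBBACCBBCBB ⇒ CBB·B·AC·B·AC·AC·CBB·CBB·AC·CBB·CBB·B·AC·AC·CBB·CBB·AC·CBB·CBB·B·AC·AC·CBB·CBB·AC·CBB·CBB·AC·CBB·CBB·CBB·B·AC·AC·CBB·CBB·CBB·B·AC·CBB·B·AC·B·AC·AC·CBB·CBB·AC·CBB·CBB·B·AC·AC·CBB·CBB·AC·CBB·CBB·CBB·B·AC·B·AC·AC·CBB·CBB·AC·CBB·CBB·B·AC·AC·CBB·CBB·AC·CBB·CBB·AC·CBB·CBB·CBB·B·AC·CBB·B·AC·B·AC·AC·CBB·CBB·AC·CBB·CBB·B·AC·AC·CBB·CBB·AC·CBB·CBB·CBB·B·AC·B·AC·AC·CBB·CBB·AC·CBB·CBB·B·AC·AC·CBB·CBB·AC·CBB·CBB
    A ↦ B
    B ↦ CBB
    C ↦ AC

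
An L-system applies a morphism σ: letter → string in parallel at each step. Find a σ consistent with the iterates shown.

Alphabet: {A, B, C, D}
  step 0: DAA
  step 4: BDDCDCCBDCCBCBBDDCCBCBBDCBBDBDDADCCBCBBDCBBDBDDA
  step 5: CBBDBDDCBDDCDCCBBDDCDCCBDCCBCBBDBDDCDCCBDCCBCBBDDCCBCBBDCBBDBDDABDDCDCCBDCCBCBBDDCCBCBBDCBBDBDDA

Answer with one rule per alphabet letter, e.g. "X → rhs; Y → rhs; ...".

A->DA, B->CB, C->DC, D->BD

  step 4 ⇒ step 5: BDDCDCCBDCCBCBBDDCCBCBBDCBBDBDDADCCBCBBDCBBDBDDA ⇒ CB·BD·BD·DC·BD·DC·DC·CB·BD·DC·DC·CB·DC·CB·CB·BD·BD·DC·DC·CB·DC·CB·CB·BD·DC·CB·CB·BD·CB·BD·BD·DA·BD·DC·DC·CB·DC·CB·CB·BD·DC·CB·CB·BD·CB·BD·BD·DA
    A ↦ DA
    B ↦ CB
    C ↦ DC
    D ↦ BD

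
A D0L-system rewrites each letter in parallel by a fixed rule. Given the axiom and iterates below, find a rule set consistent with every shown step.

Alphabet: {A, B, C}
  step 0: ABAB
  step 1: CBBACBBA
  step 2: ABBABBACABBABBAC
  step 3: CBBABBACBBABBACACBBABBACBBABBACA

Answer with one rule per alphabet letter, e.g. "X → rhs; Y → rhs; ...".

A->C, B->BBA, C->A

  step 2 ⇒ step 3: ABBABBACABBABBAC ⇒ C·BBA·BBA·C·BBA·BBA·C·A·C·BBA·BBA·C·BBA·BBA·C·A
    A ↦ C
    B ↦ BBA
    C ↦ A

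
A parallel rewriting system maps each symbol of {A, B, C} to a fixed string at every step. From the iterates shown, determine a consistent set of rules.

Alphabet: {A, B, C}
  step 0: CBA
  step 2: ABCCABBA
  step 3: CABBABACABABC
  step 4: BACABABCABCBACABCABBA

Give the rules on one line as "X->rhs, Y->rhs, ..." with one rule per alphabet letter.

A->C, B->AB, C->BA

  step 3 ⇒ step 4: CABBABACABABC ⇒ BA·C·AB·AB·C·AB·C·BA·C·AB·C·AB·BA
    A ↦ C
    B ↦ AB
    C ↦ BA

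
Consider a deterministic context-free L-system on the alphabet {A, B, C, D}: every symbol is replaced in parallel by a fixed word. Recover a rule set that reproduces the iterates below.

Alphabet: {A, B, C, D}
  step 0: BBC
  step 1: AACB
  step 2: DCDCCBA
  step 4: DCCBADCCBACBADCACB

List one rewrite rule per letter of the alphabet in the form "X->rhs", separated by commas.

A->DC, B->A, C->CB, D->A

  step 1 ⇒ step 2: AACB ⇒ DC·DC·CB·A
    A ↦ DC
    B ↦ A
    C ↦ CB
    D ↦ A  (constrained at step 2)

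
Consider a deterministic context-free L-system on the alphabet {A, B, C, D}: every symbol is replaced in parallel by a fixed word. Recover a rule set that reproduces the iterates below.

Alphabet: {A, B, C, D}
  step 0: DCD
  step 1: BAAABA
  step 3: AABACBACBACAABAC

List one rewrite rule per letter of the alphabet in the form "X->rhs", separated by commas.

A->DB, B->C, C->AA, D->BA

  step 0 ⇒ step 1: DCD ⇒ BA·AA·BA
    C ↦ AA
    D ↦ BA
    A ↦ DB  (constrained at step 1)
    B ↦ C  (constrained at step 1)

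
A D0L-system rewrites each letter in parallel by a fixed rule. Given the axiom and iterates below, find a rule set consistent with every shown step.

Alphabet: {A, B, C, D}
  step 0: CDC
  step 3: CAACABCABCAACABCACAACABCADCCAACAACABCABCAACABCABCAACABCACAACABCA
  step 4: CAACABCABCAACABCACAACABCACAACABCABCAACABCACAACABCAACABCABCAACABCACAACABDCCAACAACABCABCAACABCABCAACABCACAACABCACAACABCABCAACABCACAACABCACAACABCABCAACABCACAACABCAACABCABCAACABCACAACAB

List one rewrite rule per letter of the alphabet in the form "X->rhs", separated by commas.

A->CAB, B->CA, C->CAA, D->DC

  step 3 ⇒ step 4: CAACABCABCAACABCACAACABCADCCAACAACABCABCAACABCABCAACABCACAACABCA ⇒ CAA·CAB·CAB·CAA·CAB·CA·CAA·CAB·CA·CAA·CAB·CAB·CAA·CAB·CA·CAA·CAB·CAA·CAB·CAB·CAA·CAB·CA·CAA·CAB·DC·CAA·CAA·CAB·CAB·CAA·CAB·CAB·CAA·CAB·CA·CAA·CAB·CA·CAA·CAB·CAB·CAA·CAB·CA·CAA·CAB·CA·CAA·CAB·CAB·CAA·CAB·CA·CAA·CAB·CAA·CAB·CAB·CAA·CAB·CA·CAA·CAB
    A ↦ CAB
    B ↦ CA
    C ↦ CAA
    D ↦ DC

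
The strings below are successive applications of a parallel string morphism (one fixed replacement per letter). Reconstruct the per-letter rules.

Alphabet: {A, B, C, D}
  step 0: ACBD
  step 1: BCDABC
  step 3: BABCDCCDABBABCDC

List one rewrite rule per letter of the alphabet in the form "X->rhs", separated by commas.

A->B, B->AB, C->CD, D->C

  step 0 ⇒ step 1: ACBD ⇒ B·CD·AB·C
    A ↦ B
    B ↦ AB
    C ↦ CD
    D ↦ C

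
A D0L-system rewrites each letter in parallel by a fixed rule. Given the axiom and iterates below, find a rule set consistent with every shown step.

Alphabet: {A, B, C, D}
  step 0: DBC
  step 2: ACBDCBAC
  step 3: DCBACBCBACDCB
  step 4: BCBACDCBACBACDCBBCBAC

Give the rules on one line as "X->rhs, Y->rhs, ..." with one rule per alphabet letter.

A->DC, B->AC, C->B, D->BC

  step 3 ⇒ step 4: DCBACBCBACDCB ⇒ BC·B·AC·DC·B·AC·B·AC·DC·B·BC·B·AC
    A ↦ DC
    B ↦ AC
    C ↦ B
    D ↦ BC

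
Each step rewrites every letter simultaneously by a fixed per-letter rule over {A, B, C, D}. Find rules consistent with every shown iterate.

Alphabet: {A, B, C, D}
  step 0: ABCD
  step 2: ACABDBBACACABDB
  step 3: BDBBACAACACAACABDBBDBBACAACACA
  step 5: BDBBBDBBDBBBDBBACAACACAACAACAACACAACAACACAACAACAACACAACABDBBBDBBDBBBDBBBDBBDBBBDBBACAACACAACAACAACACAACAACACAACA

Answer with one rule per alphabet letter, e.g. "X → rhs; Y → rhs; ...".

A->B, B->ACA, C->DB, D->AC

  step 2 ⇒ step 3: ACABDBBACACABDB ⇒ B·DB·B·ACA·AC·ACA·ACA·B·DB·B·DB·B·ACA·AC·ACA
    A ↦ B
    B ↦ ACA
    C ↦ DB
    D ↦ AC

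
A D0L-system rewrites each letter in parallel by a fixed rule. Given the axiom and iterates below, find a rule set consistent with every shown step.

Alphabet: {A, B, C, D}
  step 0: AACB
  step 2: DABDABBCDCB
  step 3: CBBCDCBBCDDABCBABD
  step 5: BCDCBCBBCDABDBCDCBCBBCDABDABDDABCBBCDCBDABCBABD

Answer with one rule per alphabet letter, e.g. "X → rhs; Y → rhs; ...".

A->BC, B->D, C->AB, D->CB

  step 2 ⇒ step 3: DABDABBCDCB ⇒ CB·BC·D·CB·BC·D·D·AB·CB·AB·D
    A ↦ BC
    B ↦ D
    C ↦ AB
    D ↦ CB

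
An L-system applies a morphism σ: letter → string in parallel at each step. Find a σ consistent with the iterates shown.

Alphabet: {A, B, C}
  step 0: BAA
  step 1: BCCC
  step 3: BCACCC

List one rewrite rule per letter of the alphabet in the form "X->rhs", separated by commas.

  step 0 ⇒ step 1: BAA ⇒ BC·C·C
    A ↦ C
    B ↦ BC
    C ↦ A  (constrained at step 1)

A->C, B->BC, C->A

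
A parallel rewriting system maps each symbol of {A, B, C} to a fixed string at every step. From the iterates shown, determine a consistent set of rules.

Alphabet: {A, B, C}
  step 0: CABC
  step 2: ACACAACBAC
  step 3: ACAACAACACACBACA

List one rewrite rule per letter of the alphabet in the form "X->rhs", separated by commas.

A->AC, B->CB, C->A

  step 2 ⇒ step 3: ACACAACBAC ⇒ AC·A·AC·A·AC·AC·A·CB·AC·A
    A ↦ AC
    B ↦ CB
    C ↦ A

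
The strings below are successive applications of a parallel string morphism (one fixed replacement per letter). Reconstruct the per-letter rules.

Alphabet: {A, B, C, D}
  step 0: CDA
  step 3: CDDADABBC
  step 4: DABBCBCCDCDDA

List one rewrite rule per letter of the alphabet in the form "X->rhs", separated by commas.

A->C, B->CD, C->DA, D->B

  step 3 ⇒ step 4: CDDADABBC ⇒ DA·B·B·C·B·C·CD·CD·DA
    A ↦ C
    B ↦ CD
    C ↦ DA
    D ↦ B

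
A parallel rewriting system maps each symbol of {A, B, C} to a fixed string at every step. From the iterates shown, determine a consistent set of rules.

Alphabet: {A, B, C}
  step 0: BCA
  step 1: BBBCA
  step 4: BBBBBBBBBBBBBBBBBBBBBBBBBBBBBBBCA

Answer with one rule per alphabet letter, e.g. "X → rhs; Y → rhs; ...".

A->CA, B->BB, C->B

  step 0 ⇒ step 1: BCA ⇒ BB·B·CA
    A ↦ CA
    B ↦ BB
    C ↦ B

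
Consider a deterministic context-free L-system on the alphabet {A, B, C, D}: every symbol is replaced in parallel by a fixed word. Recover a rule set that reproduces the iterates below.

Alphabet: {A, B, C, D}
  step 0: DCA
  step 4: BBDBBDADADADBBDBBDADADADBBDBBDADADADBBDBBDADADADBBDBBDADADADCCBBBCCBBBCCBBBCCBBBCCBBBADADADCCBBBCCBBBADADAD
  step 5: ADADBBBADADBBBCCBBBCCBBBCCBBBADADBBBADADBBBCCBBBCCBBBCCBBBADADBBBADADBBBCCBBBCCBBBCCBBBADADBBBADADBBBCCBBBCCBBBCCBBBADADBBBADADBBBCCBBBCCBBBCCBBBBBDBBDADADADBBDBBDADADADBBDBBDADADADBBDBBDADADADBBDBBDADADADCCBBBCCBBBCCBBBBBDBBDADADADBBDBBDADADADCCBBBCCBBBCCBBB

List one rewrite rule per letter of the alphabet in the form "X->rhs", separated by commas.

A->CC, B->AD, C->BBD, D->BBB

  step 4 ⇒ step 5: BBDBBDADADADBBDBBDADADADBBDBBDADADADBBDBBDADADADBBDBBDADADADCCBBBCCBBBCCBBBCCBBBCCBBBADADADCCBBBCCBBBADADAD ⇒ AD·AD·BBB·AD·AD·BBB·CC·BBB·CC·BBB·CC·BBB·AD·AD·BBB·AD·AD·BBB·CC·BBB·CC·BBB·CC·BBB·AD·AD·BBB·AD·AD·BBB·CC·BBB·CC·BBB·CC·BBB·AD·AD·BBB·AD·AD·BBB·CC·BBB·CC·BBB·CC·BBB·AD·AD·BBB·AD·AD·BBB·CC·BBB·CC·BBB·CC·BBB·BBD·BBD·AD·AD·AD·BBD·BBD·AD·AD·AD·BBD·BBD·AD·AD·AD·BBD·BBD·AD·AD·AD·BBD·BBD·AD·AD·AD·CC·BBB·CC·BBB·CC·BBB·BBD·BBD·AD·AD·AD·BBD·BBD·AD·AD·AD·CC·BBB·CC·BBB·CC·BBB
    A ↦ CC
    B ↦ AD
    C ↦ BBD
    D ↦ BBB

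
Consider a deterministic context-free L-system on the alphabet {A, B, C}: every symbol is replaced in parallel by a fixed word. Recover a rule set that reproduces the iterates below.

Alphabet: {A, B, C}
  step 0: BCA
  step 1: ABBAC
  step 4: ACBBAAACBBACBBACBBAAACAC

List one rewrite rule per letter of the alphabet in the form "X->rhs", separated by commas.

  step 0 ⇒ step 1: BCA ⇒ A·BB·AC
    A ↦ AC
    B ↦ A
    C ↦ BB

A->AC, B->A, C->BB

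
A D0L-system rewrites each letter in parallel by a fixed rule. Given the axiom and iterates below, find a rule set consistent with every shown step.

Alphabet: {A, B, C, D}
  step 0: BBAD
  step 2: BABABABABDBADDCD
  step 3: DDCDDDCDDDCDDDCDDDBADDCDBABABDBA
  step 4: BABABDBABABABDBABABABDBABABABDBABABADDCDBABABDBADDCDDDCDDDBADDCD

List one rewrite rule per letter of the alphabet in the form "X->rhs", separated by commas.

A->CD, B->DD, C->BD, D->BA

  step 3 ⇒ step 4: DDCDDDCDDDCDDDCDDDBADDCDBABABDBA ⇒ BA·BA·BD·BA·BA·BA·BD·BA·BA·BA·BD·BA·BA·BA·BD·BA·BA·BA·DD·CD·BA·BA·BD·BA·DD·CD·DD·CD·DD·BA·DD·CD
    A ↦ CD
    B ↦ DD
    C ↦ BD
    D ↦ BA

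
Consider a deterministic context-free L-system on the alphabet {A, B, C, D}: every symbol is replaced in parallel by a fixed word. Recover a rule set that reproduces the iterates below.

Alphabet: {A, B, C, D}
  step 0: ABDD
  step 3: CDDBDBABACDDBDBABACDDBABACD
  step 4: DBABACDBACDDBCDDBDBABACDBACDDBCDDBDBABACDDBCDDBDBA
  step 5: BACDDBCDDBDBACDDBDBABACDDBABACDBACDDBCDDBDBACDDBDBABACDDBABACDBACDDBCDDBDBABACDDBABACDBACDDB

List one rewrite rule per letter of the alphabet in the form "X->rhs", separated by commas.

  step 4 ⇒ step 5: DBABACDBACDDBCDDBDBABACDBACDDBCDDBDBABACDDBCDDBDBA ⇒ BA·CD·DB·CD·DB·D·BA·CD·DB·D·BA·BA·CD·D·BA·BA·CD·BA·CD·DB·CD·DB·D·BA·CD·DB·D·BA·BA·CD·D·BA·BA·CD·BA·CD·DB·CD·DB·D·BA·BA·CD·D·BA·BA·CD·BA·CD·DB
    A ↦ DB
    B ↦ CD
    C ↦ D
    D ↦ BA

A->DB, B->CD, C->D, D->BA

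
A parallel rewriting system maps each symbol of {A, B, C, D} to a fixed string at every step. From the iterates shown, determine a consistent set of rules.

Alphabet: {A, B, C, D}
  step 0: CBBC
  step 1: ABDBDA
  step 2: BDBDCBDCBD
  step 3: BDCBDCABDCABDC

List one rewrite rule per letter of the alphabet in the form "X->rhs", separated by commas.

A->BD, B->BD, C->A, D->C

  step 2 ⇒ step 3: BDBDCBDCBD ⇒ BD·C·BD·C·A·BD·C·A·BD·C
    B ↦ BD
    C ↦ A
    D ↦ C
  step 1 ⇒ step 2: ABDBDA ⇒ BD·BD·C·BD·C·BD
    A ↦ BD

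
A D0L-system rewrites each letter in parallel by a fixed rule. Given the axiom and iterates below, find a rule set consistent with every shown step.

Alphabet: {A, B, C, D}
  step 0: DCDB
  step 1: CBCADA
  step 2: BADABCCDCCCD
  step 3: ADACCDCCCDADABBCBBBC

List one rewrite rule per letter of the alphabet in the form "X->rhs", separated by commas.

  step 2 ⇒ step 3: BADABCCDCCCD ⇒ ADA·CCD·C·CCD·ADA·B·B·C·B·B·B·C
    A ↦ CCD
    B ↦ ADA
    C ↦ B
    D ↦ C

A->CCD, B->ADA, C->B, D->C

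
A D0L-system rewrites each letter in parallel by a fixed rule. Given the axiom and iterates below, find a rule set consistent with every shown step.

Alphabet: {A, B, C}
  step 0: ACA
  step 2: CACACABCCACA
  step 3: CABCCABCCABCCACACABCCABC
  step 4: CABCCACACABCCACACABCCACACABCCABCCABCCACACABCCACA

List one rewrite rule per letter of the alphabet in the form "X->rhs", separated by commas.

A->BC, B->CA, C->CA

  step 3 ⇒ step 4: CABCCABCCABCCACACABCCABC ⇒ CA·BC·CA·CA·CA·BC·CA·CA·CA·BC·CA·CA·CA·BC·CA·BC·CA·BC·CA·CA·CA·BC·CA·CA
    A ↦ BC
    B ↦ CA
    C ↦ CA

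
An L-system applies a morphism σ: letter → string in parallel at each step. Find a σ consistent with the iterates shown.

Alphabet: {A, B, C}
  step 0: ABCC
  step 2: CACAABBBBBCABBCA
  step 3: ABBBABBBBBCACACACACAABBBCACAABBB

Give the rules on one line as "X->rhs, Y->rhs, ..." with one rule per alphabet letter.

  step 2 ⇒ step 3: CACAABBBBBCABBCA ⇒ AB·BB·AB·BB·BB·CA·CA·CA·CA·CA·AB·BB·CA·CA·AB·BB
    A ↦ BB
    B ↦ CA
    C ↦ AB

A->BB, B->CA, C->AB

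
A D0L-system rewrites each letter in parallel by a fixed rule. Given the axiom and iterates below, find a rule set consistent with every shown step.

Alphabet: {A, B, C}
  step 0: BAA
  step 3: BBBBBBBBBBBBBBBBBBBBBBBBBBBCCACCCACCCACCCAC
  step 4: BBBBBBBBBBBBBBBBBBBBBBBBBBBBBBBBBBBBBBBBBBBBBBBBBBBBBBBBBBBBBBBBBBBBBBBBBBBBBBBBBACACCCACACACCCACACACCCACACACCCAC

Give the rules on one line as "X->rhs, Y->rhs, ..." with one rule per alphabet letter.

  step 3 ⇒ step 4: BBBBBBBBBBBBBBBBBBBBBBBBBBBCCACCCACCCACCCAC ⇒ BBB·BBB·BBB·BBB·BBB·BBB·BBB·BBB·BBB·BBB·BBB·BBB·BBB·BBB·BBB·BBB·BBB·BBB·BBB·BBB·BBB·BBB·BBB·BBB·BBB·BBB·BBB·AC·AC·CC·AC·AC·AC·CC·AC·AC·AC·CC·AC·AC·AC·CC·AC
    A ↦ CC
    B ↦ BBB
    C ↦ AC

A->CC, B->BBB, C->AC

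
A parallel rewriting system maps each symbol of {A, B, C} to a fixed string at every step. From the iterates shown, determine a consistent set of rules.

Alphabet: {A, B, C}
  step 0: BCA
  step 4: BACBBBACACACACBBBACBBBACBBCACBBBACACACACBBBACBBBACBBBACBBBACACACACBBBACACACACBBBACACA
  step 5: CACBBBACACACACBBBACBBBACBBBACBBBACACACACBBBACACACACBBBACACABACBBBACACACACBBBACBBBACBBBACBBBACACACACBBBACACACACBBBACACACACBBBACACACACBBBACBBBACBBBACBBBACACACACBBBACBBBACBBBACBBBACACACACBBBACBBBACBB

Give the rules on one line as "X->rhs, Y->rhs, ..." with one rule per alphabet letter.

A->CBB, B->CA, C->BA

  step 4 ⇒ step 5: BACBBBACACACACBBBACBBBACBBCACBBBACACACACBBBACBBBACBBBACBBBACACACACBBBACACACACBBBACACA ⇒ CA·CBB·BA·CA·CA·CA·CBB·BA·CBB·BA·CBB·BA·CBB·BA·CA·CA·CA·CBB·BA·CA·CA·CA·CBB·BA·CA·CA·BA·CBB·BA·CA·CA·CA·CBB·BA·CBB·BA·CBB·BA·CBB·BA·CA·CA·CA·CBB·BA·CA·CA·CA·CBB·BA·CA·CA·CA·CBB·BA·CA·CA·CA·CBB·BA·CBB·BA·CBB·BA·CBB·BA·CA·CA·CA·CBB·BA·CBB·BA·CBB·BA·CBB·BA·CA·CA·CA·CBB·BA·CBB·BA·CBB
    A ↦ CBB
    B ↦ CA
    C ↦ BA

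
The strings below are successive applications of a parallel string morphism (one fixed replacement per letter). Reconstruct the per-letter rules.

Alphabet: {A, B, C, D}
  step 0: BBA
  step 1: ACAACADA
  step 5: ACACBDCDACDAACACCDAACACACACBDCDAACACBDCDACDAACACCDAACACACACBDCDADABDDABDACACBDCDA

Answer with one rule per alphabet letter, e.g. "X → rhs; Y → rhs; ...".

A->DA, B->ACA, C->BD, D->C

  step 0 ⇒ step 1: BBA ⇒ ACA·ACA·DA
    A ↦ DA
    B ↦ ACA
    C ↦ BD  (constrained at step 1)
    D ↦ C  (constrained at step 1)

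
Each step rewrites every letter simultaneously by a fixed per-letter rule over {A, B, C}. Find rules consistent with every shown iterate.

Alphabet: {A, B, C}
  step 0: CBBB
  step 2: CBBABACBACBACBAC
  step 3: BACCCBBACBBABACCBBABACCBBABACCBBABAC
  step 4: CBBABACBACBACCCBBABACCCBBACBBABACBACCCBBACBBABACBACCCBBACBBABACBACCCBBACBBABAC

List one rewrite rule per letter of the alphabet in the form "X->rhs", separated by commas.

A->BBA, B->C, C->BAC

  step 3 ⇒ step 4: BACCCBBACBBABACCBBABACCBBABACCBBABAC ⇒ C·BBA·BAC·BAC·BAC·C·C·BBA·BAC·C·C·BBA·C·BBA·BAC·BAC·C·C·BBA·C·BBA·BAC·BAC·C·C·BBA·C·BBA·BAC·BAC·C·C·BBA·C·BBA·BAC
    A ↦ BBA
    B ↦ C
    C ↦ BAC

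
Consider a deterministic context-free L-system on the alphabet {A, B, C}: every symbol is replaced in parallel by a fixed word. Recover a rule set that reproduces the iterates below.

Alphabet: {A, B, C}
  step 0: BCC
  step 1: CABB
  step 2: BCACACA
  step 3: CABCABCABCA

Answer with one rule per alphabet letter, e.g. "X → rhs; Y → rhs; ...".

A->CA, B->CA, C->B

  step 2 ⇒ step 3: BCACACA ⇒ CA·B·CA·B·CA·B·CA
    A ↦ CA
    B ↦ CA
    C ↦ B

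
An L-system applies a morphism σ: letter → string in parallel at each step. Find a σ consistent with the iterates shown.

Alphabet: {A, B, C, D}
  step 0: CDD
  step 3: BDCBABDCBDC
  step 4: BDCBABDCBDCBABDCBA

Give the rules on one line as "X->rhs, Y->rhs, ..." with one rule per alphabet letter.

A->C, B->BD, C->BA, D->C

  step 3 ⇒ step 4: BDCBABDCBDC ⇒ BD·C·BA·BD·C·BD·C·BA·BD·C·BA
    A ↦ C
    B ↦ BD
    C ↦ BA
    D ↦ C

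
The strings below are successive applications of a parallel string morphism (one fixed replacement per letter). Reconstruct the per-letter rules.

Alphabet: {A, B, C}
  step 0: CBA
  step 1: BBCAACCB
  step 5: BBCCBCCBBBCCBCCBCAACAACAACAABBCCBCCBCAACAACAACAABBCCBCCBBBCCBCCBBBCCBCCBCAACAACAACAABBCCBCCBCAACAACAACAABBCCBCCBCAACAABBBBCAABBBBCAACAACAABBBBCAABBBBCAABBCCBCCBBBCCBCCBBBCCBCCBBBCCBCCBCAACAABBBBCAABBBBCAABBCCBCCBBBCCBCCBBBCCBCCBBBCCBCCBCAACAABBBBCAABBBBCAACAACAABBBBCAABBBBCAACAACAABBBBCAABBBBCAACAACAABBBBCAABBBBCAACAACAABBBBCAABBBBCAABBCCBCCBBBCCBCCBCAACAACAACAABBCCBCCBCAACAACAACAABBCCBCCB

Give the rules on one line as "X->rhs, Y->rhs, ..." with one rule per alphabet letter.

A->CCB, B->CAA, C->BB

  step 0 ⇒ step 1: CBA ⇒ BB·CAA·CCB
    A ↦ CCB
    B ↦ CAA
    C ↦ BB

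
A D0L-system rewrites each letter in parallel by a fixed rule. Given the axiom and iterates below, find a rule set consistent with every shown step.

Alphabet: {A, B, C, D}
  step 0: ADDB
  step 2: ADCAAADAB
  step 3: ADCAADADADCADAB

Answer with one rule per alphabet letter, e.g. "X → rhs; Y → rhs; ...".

  step 2 ⇒ step 3: ADCAAADAB ⇒ AD·C·A·AD·AD·AD·C·AD·AB
    A ↦ AD
    B ↦ AB
    C ↦ A
    D ↦ C

A->AD, B->AB, C->A, D->C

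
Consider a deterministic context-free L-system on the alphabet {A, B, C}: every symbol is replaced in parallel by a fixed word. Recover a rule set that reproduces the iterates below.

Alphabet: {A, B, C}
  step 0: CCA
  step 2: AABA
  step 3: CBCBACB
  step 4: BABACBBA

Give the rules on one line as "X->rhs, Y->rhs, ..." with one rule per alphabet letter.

  step 3 ⇒ step 4: CBCBACB ⇒ B·A·B·A·CB·B·A
    A ↦ CB
    B ↦ A
    C ↦ B

A->CB, B->A, C->B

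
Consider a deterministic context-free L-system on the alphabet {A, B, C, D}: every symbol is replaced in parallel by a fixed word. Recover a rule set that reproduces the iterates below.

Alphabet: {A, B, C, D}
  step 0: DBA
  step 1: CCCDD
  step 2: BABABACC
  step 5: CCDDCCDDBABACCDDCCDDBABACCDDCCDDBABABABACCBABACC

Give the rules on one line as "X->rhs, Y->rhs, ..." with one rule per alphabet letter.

  step 1 ⇒ step 2: CCCDD ⇒ BA·BA·BA·C·C
    C ↦ BA
    D ↦ C
  step 0 ⇒ step 1: DBA ⇒ C·CC·DD
    A ↦ DD
  step 0 ⇒ step 1: DBA ⇒ C·CC·DD
    B ↦ CC

A->DD, B->CC, C->BA, D->C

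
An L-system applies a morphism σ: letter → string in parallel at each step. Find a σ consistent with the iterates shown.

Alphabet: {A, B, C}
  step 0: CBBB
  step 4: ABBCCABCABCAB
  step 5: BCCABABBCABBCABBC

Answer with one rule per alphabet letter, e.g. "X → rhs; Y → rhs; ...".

A->B, B->C, C->AB

  step 4 ⇒ step 5: ABBCCABCABCAB ⇒ B·C·C·AB·AB·B·C·AB·B·C·AB·B·C
    A ↦ B
    B ↦ C
    C ↦ AB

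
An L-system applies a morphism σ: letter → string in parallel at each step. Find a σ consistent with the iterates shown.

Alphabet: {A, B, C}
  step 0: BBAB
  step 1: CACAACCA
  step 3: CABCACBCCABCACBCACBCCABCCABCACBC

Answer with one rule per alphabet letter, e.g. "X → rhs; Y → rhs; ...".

  step 0 ⇒ step 1: BBAB ⇒ CA·CA·AC·CA
    A ↦ AC
    B ↦ CA
    C ↦ BC  (constrained at step 1)

A->AC, B->CA, C->BC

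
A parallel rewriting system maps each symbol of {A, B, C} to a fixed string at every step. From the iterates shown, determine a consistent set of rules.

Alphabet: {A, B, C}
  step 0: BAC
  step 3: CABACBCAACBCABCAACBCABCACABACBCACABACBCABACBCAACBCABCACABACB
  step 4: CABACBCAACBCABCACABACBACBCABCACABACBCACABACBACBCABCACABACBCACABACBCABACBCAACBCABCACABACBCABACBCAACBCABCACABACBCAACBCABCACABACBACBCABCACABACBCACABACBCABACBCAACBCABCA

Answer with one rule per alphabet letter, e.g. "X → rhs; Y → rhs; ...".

A->ACB, B->CA, C->CAB

  step 3 ⇒ step 4: CABACBCAACBCABCAACBCABCACABACBCACABACBCABACBCAACBCABCACABACB ⇒ CAB·ACB·CA·ACB·CAB·CA·CAB·ACB·ACB·CAB·CA·CAB·ACB·CA·CAB·ACB·ACB·CAB·CA·CAB·ACB·CA·CAB·ACB·CAB·ACB·CA·ACB·CAB·CA·CAB·ACB·CAB·ACB·CA·ACB·CAB·CA·CAB·ACB·CA·ACB·CAB·CA·CAB·ACB·ACB·CAB·CA·CAB·ACB·CA·CAB·ACB·CAB·ACB·CA·ACB·CAB·CA
    A ↦ ACB
    B ↦ CA
    C ↦ CAB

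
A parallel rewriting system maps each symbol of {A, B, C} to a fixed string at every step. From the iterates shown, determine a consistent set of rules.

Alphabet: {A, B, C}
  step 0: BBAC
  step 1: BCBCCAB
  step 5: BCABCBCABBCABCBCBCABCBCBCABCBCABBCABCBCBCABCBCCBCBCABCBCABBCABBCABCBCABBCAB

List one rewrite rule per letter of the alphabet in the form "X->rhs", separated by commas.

A->C, B->BC, C->AB

  step 0 ⇒ step 1: BBAC ⇒ BC·BC·C·AB
    A ↦ C
    B ↦ BC
    C ↦ AB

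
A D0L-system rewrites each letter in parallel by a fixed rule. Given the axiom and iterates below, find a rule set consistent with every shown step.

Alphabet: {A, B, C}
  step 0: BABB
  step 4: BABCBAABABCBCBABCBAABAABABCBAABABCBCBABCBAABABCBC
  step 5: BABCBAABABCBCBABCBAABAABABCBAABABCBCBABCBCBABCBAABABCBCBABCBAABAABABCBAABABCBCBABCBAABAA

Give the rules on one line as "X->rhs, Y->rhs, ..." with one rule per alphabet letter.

  step 4 ⇒ step 5: BABCBAABABCBCBABCBAABAABABCBAABABCBCBABCBAABABCBC ⇒ BA·BC·BA·A·BA·BC·BC·BA·BC·BA·A·BA·A·BA·BC·BA·A·BA·BC·BC·BA·BC·BC·BA·BC·BA·A·BA·BC·BC·BA·BC·BA·A·BA·A·BA·BC·BA·A·BA·BC·BC·BA·BC·BA·A·BA·A
    A ↦ BC
    B ↦ BA
    C ↦ A

A->BC, B->BA, C->A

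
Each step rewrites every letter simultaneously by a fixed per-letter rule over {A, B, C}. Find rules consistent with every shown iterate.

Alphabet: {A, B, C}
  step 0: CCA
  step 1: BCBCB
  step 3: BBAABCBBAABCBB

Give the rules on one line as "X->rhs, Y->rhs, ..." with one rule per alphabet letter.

  step 0 ⇒ step 1: CCA ⇒ BC·BC·B
    A ↦ B
    C ↦ BC
    B ↦ AA  (constrained at step 1)

A->B, B->AA, C->BC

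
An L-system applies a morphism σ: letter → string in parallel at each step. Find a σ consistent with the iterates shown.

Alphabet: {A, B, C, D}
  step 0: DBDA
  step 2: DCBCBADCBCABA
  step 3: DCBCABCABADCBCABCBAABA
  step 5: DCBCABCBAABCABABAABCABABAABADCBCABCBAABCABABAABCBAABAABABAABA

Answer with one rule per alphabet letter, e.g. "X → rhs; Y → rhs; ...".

  step 2 ⇒ step 3: DCBCBADCBCABA ⇒ DC·BC·A·BC·A·BA·DC·BC·A·BC·BA·A·BA
    A ↦ BA
    B ↦ A
    C ↦ BC
    D ↦ DC

A->BA, B->A, C->BC, D->DC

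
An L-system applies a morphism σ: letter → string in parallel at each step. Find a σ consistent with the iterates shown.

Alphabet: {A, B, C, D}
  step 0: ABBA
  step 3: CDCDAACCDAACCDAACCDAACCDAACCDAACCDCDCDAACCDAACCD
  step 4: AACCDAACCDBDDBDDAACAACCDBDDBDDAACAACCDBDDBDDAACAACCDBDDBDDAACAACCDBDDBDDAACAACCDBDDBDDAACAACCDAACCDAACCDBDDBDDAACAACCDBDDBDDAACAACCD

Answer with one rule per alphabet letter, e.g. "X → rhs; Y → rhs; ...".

A->BDD, B->DD, C->AAC, D->CD

  step 3 ⇒ step 4: CDCDAACCDAACCDAACCDAACCDAACCDAACCDCDCDAACCDAACCD ⇒ AAC·CD·AAC·CD·BDD·BDD·AAC·AAC·CD·BDD·BDD·AAC·AAC·CD·BDD·BDD·AAC·AAC·CD·BDD·BDD·AAC·AAC·CD·BDD·BDD·AAC·AAC·CD·BDD·BDD·AAC·AAC·CD·AAC·CD·AAC·CD·BDD·BDD·AAC·AAC·CD·BDD·BDD·AAC·AAC·CD
    A ↦ BDD
    C ↦ AAC
    D ↦ CD
    B ↦ DD  (constrained at step 0)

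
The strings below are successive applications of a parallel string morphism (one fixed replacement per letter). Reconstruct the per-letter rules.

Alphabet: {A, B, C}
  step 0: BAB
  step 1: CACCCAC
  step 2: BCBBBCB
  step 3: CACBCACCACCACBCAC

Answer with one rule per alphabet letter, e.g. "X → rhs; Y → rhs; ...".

A->C, B->CAC, C->B

  step 2 ⇒ step 3: BCBBBCB ⇒ CAC·B·CAC·CAC·CAC·B·CAC
    B ↦ CAC
    C ↦ B
  step 0 ⇒ step 1: BAB ⇒ CAC·C·CAC
    A ↦ C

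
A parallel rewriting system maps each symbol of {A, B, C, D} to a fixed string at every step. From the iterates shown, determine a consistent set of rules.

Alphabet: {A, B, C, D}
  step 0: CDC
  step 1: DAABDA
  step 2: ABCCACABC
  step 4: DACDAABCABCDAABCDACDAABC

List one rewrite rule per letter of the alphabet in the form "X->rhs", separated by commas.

  step 1 ⇒ step 2: DAABDA ⇒ AB·C·C·AC·AB·C
    A ↦ C
    B ↦ AC
    D ↦ AB
  step 0 ⇒ step 1: CDC ⇒ DA·AB·DA
    C ↦ DA

A->C, B->AC, C->DA, D->AB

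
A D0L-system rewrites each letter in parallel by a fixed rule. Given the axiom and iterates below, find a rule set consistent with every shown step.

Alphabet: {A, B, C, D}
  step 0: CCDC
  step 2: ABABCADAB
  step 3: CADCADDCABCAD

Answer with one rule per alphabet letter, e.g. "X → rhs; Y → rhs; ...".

A->C, B->AD, C->D, D->AB

  step 2 ⇒ step 3: ABABCADAB ⇒ C·AD·C·AD·D·C·AB·C·AD
    A ↦ C
    B ↦ AD
    C ↦ D
    D ↦ AB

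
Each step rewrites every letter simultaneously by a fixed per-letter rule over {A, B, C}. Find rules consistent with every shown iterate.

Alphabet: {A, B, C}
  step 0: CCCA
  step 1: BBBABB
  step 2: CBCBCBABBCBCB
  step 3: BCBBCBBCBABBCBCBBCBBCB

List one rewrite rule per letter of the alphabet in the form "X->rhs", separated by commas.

  step 2 ⇒ step 3: CBCBCBABBCBCB ⇒ B·CB·B·CB·B·CB·ABB·CB·CB·B·CB·B·CB
    A ↦ ABB
    B ↦ CB
    C ↦ B

A->ABB, B->CB, C->B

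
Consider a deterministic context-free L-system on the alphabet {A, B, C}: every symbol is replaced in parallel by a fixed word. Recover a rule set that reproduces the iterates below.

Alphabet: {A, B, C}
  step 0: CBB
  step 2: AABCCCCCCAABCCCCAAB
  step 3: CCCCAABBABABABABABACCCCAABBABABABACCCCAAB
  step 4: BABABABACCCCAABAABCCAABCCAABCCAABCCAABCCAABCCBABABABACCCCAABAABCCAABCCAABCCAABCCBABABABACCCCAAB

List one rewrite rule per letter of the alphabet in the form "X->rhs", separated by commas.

  step 3 ⇒ step 4: CCCCAABBABABABABABACCCCAABBABABABACCCCAAB ⇒ BA·BA·BA·BA·CC·CC·AAB·AAB·CC·AAB·CC·AAB·CC·AAB·CC·AAB·CC·AAB·CC·BA·BA·BA·BA·CC·CC·AAB·AAB·CC·AAB·CC·AAB·CC·AAB·CC·BA·BA·BA·BA·CC·CC·AAB
    A ↦ CC
    B ↦ AAB
    C ↦ BA

A->CC, B->AAB, C->BA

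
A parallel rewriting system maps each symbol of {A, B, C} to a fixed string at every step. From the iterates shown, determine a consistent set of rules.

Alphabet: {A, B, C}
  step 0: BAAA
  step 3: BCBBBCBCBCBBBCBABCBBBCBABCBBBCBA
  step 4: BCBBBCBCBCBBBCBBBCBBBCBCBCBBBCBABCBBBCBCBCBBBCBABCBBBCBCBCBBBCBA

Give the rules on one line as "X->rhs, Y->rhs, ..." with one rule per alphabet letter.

A->BA, B->BC, C->BB

  step 3 ⇒ step 4: BCBBBCBCBCBBBCBABCBBBCBABCBBBCBA ⇒ BC·BB·BC·BC·BC·BB·BC·BB·BC·BB·BC·BC·BC·BB·BC·BA·BC·BB·BC·BC·BC·BB·BC·BA·BC·BB·BC·BC·BC·BB·BC·BA
    A ↦ BA
    B ↦ BC
    C ↦ BB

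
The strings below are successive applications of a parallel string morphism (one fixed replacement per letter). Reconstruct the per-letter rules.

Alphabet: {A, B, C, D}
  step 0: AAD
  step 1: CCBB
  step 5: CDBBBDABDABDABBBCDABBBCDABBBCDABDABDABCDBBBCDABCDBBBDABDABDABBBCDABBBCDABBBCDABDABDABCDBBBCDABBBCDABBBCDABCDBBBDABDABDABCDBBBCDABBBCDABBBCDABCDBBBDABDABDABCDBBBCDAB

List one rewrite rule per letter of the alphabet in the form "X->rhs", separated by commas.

A->C, B->DAB, C->CDB, D->BB

  step 0 ⇒ step 1: AAD ⇒ C·C·BB
    A ↦ C
    D ↦ BB
    B ↦ DAB  (constrained at step 1)
    C ↦ CDB  (constrained at step 1)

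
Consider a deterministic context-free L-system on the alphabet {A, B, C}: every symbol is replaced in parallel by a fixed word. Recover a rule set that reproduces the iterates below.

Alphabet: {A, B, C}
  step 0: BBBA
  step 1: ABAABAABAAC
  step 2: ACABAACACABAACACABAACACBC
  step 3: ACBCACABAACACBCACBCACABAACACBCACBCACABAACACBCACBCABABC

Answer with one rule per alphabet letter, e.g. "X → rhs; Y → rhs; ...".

A->AC, B->ABA, C->BC

  step 2 ⇒ step 3: ACABAACACABAACACABAACACBC ⇒ AC·BC·AC·ABA·AC·AC·BC·AC·BC·AC·ABA·AC·AC·BC·AC·BC·AC·ABA·AC·AC·BC·AC·BC·ABA·BC
    A ↦ AC
    B ↦ ABA
    C ↦ BC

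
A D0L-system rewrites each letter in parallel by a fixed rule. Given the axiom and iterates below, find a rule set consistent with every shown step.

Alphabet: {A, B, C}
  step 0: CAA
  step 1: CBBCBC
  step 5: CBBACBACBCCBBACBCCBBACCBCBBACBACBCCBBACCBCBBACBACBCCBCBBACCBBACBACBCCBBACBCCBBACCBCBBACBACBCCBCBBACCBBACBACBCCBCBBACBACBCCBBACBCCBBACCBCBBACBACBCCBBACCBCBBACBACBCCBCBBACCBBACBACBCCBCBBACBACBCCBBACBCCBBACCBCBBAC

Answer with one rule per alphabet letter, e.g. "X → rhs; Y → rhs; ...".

A->BC, B->BAC, C->CB

  step 0 ⇒ step 1: CAA ⇒ CB·BC·BC
    A ↦ BC
    C ↦ CB
    B ↦ BAC  (constrained at step 1)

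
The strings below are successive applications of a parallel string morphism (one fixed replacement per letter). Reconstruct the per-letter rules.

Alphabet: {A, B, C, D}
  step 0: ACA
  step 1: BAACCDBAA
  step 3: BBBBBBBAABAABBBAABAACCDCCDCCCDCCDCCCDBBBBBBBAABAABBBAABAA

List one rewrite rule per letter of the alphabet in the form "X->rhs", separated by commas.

  step 0 ⇒ step 1: ACA ⇒ BAA·CCD·BAA
    A ↦ BAA
    C ↦ CCD
    B ↦ BB  (constrained at step 1)
    D ↦ C  (constrained at step 1)

A->BAA, B->BB, C->CCD, D->C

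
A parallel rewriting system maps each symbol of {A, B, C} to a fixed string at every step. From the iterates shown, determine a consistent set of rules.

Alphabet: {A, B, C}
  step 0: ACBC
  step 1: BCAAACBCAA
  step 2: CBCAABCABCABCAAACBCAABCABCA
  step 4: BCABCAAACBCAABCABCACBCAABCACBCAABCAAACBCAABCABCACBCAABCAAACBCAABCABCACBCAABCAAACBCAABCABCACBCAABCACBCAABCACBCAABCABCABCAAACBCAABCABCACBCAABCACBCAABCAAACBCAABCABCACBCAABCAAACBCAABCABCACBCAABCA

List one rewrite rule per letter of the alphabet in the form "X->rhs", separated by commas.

  step 1 ⇒ step 2: BCAAACBCAA ⇒ CBC·AA·BCA·BCA·BCA·AA·CBC·AA·BCA·BCA
    A ↦ BCA
    B ↦ CBC
    C ↦ AA

A->BCA, B->CBC, C->AA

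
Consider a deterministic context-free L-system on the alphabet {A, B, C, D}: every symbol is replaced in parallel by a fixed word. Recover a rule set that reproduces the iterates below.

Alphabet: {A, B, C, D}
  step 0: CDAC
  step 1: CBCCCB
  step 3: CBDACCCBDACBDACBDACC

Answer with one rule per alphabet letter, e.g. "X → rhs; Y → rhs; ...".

A->C, B->DA, C->CB, D->C

  step 0 ⇒ step 1: CDAC ⇒ CB·C·C·CB
    A ↦ C
    C ↦ CB
    D ↦ C
    B ↦ DA  (constrained at step 1)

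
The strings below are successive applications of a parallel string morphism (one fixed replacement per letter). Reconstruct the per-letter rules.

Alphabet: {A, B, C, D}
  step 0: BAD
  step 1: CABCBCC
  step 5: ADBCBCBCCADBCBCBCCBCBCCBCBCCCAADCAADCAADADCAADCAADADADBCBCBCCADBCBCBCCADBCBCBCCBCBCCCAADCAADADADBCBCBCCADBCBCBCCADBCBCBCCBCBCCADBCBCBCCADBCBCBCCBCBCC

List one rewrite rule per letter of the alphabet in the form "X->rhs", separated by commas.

  step 0 ⇒ step 1: BAD ⇒ CA·BC·BCC
    A ↦ BC
    B ↦ CA
    D ↦ BCC
    C ↦ AD  (constrained at step 1)

A->BC, B->CA, C->AD, D->BCC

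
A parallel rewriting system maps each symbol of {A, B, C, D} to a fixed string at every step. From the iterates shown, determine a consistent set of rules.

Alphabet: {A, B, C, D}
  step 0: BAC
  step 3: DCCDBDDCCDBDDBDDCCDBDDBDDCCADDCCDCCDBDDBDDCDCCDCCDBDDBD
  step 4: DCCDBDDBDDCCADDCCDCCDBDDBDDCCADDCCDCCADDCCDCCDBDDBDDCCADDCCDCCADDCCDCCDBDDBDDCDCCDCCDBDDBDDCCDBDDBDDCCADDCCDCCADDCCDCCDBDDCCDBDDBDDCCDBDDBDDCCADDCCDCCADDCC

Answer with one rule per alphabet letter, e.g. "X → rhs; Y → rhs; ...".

  step 3 ⇒ step 4: DCCDBDDCCDBDDBDDCCDBDDBDDCCADDCCDCCDBDDBDDCDCCDCCDBDDBD ⇒ DCC·DBD·DBD·DCC·AD·DCC·DCC·DBD·DBD·DCC·AD·DCC·DCC·AD·DCC·DCC·DBD·DBD·DCC·AD·DCC·DCC·AD·DCC·DCC·DBD·DBD·DC·DCC·DCC·DBD·DBD·DCC·DBD·DBD·DCC·AD·DCC·DCC·AD·DCC·DCC·DBD·DCC·DBD·DBD·DCC·DBD·DBD·DCC·AD·DCC·DCC·AD·DCC
    A ↦ DC
    B ↦ AD
    C ↦ DBD
    D ↦ DCC

A->DC, B->AD, C->DBD, D->DCC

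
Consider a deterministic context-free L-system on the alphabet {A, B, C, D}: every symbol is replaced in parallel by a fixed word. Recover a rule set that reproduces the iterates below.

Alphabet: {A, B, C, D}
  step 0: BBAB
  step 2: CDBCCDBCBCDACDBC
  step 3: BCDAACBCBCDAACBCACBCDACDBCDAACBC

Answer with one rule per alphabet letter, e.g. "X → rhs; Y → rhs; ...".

A->CD, B->AC, C->BC, D->DA

  step 2 ⇒ step 3: CDBCCDBCBCDACDBC ⇒ BC·DA·AC·BC·BC·DA·AC·BC·AC·BC·DA·CD·BC·DA·AC·BC
    A ↦ CD
    B ↦ AC
    C ↦ BC
    D ↦ DA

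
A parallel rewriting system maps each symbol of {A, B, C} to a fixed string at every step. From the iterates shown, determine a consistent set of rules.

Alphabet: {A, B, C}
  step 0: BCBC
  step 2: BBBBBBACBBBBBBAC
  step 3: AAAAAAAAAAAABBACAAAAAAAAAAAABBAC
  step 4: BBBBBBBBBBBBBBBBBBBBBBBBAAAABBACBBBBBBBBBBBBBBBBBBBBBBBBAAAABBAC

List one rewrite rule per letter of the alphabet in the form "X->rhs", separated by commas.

A->BB, B->AA, C->AC

  step 3 ⇒ step 4: AAAAAAAAAAAABBACAAAAAAAAAAAABBAC ⇒ BB·BB·BB·BB·BB·BB·BB·BB·BB·BB·BB·BB·AA·AA·BB·AC·BB·BB·BB·BB·BB·BB·BB·BB·BB·BB·BB·BB·AA·AA·BB·AC
    A ↦ BB
    B ↦ AA
    C ↦ AC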